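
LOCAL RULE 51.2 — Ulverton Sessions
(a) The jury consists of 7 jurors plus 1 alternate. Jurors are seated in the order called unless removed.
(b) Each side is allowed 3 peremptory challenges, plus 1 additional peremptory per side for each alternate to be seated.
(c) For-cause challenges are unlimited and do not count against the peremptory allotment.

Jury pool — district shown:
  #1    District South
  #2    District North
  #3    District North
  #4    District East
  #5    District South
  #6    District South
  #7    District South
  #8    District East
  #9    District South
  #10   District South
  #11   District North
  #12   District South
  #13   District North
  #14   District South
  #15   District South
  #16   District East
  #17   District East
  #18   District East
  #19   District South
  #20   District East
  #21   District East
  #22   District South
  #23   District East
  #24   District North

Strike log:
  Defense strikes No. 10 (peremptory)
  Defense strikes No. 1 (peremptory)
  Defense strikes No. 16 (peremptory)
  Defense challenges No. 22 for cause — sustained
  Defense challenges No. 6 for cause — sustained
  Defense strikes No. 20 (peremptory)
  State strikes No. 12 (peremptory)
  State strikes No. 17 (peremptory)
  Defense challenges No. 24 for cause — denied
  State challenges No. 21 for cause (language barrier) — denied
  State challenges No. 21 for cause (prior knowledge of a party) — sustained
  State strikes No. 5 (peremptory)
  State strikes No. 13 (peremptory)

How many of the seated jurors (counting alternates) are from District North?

Removed: #1, #5, #6, #10, #12, #13, #16, #17, #20, #21, #22.
Seated (8 incl. alternates): #2, #3, #4, #7, #8, #9, #11, #14.
Of those, in District North: #2, #3, #11 → 3.

3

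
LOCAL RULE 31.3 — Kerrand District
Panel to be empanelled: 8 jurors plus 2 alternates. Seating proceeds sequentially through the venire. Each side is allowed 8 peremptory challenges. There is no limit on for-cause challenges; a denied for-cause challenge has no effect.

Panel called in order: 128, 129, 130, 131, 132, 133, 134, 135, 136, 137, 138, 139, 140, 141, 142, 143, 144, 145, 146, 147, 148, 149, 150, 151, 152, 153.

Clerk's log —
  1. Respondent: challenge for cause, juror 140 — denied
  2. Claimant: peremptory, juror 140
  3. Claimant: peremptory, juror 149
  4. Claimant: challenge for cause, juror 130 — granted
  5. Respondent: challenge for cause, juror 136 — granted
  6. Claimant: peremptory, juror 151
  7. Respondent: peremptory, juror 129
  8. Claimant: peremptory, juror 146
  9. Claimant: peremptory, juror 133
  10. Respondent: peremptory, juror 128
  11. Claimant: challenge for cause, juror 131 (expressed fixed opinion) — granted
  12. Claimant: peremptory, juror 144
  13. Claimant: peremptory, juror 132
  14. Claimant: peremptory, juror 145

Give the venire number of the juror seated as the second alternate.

148

Removed: #128, #129, #130, #131, #132, #133, #136, #140, #144, #145, #146, #149, #151.
Seating in order: seats 1–8 → #134, #135, #137, #138, #139, #141, #142, #143; alternates → #147, #148.
So alternate 2 is #148.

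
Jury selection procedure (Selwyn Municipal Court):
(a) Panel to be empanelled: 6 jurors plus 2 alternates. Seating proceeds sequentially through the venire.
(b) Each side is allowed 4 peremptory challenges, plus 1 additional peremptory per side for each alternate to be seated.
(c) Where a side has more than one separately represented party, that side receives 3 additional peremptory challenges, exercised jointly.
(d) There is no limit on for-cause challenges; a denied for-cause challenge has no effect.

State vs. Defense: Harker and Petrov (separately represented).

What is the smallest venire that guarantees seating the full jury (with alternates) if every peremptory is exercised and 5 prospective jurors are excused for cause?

28

Seats to fill: 6 + 2 alternates = 8.
Peremptories — State: 4 + 1×2 = 6; Defense: 4 + 1×2 + 3 = 9; total 15.
For-cause removals: 5.
Minimum venire: 8 + 15 + 5 = 28.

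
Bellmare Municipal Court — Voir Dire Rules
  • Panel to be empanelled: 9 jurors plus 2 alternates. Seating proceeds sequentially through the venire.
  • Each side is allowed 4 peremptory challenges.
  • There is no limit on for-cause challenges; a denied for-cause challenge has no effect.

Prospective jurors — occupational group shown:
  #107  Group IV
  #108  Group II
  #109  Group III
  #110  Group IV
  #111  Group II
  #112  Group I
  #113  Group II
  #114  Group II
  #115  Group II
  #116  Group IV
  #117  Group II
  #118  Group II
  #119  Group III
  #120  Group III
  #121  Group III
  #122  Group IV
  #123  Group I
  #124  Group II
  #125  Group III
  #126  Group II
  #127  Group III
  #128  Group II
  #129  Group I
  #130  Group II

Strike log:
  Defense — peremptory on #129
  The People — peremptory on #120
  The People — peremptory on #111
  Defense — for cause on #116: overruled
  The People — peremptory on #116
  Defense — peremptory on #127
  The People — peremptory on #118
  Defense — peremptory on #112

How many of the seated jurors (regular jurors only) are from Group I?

0

Removed: #111, #112, #116, #118, #120, #127, #129.
Seated jurors 1–9: #107, #108, #109, #110, #113, #114, #115, #117, #119 (alternates #121, #122 not counted).
None of those are in Group I → 0.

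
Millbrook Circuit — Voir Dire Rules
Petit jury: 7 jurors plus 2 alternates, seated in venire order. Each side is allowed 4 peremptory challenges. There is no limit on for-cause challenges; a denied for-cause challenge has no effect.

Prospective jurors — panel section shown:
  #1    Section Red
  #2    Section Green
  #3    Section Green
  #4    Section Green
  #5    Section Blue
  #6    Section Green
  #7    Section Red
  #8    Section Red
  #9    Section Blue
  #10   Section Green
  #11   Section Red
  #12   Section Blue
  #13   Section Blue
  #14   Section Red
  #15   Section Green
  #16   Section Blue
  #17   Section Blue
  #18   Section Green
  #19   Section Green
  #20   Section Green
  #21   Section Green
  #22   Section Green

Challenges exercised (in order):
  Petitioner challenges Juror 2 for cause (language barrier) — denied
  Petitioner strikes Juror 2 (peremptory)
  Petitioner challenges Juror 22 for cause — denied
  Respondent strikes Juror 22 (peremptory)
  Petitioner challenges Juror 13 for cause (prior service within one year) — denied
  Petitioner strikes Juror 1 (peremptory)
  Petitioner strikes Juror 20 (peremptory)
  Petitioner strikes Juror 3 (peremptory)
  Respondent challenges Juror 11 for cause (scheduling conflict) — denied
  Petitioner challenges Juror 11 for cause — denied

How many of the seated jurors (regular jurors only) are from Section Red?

2

Removed: #1, #2, #3, #20, #22.
Seated jurors 1–7: #4, #5, #6, #7, #8, #9, #10 (alternates #11, #12 not counted).
Of those, in Section Red: #7, #8 → 2.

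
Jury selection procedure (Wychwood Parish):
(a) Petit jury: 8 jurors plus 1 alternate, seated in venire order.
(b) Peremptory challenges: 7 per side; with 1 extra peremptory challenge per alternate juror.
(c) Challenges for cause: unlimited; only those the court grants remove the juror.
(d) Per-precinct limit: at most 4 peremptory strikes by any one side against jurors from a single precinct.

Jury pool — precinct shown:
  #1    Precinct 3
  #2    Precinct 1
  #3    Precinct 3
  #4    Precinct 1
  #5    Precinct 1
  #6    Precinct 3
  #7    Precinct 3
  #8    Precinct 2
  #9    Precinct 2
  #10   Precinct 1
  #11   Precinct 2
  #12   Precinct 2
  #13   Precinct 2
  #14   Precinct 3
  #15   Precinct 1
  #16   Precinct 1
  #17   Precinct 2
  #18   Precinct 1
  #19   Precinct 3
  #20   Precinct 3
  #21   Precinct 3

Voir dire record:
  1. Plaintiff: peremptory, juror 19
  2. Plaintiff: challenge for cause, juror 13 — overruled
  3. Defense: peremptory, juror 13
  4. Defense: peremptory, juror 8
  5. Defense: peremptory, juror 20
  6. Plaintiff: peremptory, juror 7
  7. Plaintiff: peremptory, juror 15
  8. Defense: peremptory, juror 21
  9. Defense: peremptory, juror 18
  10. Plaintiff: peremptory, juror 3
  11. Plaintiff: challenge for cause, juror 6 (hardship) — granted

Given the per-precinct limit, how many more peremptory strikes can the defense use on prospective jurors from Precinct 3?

Defense peremptories so far: #13, #8, #20, #21, #18 — 5 of 8 used, 3 left overall.
Against Precinct 3: #20, #21 — 2 used; per-precinct cap 4 leaves 2.
Binding limit: min(3, 2) = 2.

2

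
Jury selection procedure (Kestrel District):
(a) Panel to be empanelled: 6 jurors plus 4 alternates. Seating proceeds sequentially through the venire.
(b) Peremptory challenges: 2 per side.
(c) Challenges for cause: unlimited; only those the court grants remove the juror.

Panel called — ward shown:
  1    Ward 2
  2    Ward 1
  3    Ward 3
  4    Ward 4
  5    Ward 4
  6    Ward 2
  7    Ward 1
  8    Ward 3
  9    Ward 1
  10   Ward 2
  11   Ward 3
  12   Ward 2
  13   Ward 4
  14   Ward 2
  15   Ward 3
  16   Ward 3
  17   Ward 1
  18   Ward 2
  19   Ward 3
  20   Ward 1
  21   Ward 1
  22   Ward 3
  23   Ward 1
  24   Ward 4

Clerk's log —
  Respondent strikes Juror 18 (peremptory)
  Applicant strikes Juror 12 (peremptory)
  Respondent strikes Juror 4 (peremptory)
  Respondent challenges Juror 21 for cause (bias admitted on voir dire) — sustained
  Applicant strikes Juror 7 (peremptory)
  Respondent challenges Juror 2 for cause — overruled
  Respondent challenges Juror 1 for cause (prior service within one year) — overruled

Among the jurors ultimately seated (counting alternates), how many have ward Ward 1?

Removed: #4, #7, #12, #18, #21.
Seated (10 incl. alternates): #1, #2, #3, #5, #6, #8, #9, #10, #11, #13.
Of those, in Ward 1: #2, #9 → 2.

2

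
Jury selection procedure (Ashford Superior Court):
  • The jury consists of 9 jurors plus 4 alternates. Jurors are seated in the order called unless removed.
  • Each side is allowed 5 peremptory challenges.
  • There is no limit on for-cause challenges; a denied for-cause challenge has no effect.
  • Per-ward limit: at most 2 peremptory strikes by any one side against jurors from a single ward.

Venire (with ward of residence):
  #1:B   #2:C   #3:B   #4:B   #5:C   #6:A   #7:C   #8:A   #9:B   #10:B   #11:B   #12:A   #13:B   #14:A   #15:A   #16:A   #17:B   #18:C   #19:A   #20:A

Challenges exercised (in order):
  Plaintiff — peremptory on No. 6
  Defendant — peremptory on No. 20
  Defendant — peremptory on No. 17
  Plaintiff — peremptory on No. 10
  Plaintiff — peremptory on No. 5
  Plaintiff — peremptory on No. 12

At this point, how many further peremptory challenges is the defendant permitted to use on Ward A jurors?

Defendant peremptories so far: #20, #17 — 2 of 5 used, 3 left overall.
Against Ward A: #20 — 1 used; per-ward cap 2 leaves 1.
Binding limit: min(3, 1) = 1.

1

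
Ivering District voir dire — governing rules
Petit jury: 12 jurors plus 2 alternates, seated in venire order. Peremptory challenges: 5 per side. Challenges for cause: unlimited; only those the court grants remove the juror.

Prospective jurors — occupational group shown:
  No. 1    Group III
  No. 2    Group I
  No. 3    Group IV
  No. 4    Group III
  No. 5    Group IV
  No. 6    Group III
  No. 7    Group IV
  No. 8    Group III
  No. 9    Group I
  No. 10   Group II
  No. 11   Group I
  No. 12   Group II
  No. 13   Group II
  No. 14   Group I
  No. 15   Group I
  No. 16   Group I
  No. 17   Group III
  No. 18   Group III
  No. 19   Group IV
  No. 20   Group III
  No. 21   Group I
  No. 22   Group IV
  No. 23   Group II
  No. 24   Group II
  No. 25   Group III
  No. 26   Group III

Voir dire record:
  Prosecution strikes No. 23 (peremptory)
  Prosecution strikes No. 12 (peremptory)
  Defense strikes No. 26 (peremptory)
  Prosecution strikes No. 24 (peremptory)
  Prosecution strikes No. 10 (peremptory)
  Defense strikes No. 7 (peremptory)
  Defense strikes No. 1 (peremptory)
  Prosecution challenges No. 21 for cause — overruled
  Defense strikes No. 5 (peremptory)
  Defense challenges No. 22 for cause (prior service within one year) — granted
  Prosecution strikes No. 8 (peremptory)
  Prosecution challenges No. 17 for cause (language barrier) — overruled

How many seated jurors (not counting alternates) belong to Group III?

4

Removed: #1, #5, #7, #8, #10, #12, #22, #23, #24, #26.
Seated jurors 1–12: #2, #3, #4, #6, #9, #11, #13, #14, #15, #16, #17, #18 (alternates #19, #20 not counted).
Of those, in Group III: #4, #6, #17, #18 → 4.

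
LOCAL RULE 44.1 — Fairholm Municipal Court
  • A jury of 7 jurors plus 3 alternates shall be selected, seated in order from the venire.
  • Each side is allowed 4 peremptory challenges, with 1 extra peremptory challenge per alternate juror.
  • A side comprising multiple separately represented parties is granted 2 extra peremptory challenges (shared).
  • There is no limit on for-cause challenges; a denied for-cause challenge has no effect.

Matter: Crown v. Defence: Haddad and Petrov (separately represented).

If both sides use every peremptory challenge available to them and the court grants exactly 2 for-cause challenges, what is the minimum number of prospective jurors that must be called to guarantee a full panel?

Seats to fill: 7 + 3 alternates = 10.
Peremptories — Crown: 4 + 1×3 = 7; Defence: 4 + 1×3 + 2 = 9; total 16.
For-cause removals: 2.
Minimum venire: 10 + 16 + 2 = 28.

28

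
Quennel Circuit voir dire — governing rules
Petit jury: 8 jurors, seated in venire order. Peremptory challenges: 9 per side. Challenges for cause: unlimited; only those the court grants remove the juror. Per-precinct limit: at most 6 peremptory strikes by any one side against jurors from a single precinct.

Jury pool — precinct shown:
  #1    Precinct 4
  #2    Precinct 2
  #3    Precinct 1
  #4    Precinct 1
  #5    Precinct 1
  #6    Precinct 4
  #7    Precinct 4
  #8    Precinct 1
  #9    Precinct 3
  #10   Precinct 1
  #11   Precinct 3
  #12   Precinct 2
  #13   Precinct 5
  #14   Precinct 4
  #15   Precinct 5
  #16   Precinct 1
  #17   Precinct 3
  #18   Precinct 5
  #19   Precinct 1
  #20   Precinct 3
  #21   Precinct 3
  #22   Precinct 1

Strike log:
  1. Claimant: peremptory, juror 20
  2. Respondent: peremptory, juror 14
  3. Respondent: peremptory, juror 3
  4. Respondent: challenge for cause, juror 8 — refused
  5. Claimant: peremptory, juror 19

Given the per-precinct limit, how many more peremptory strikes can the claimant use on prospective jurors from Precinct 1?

Claimant peremptories so far: #20, #19 — 2 of 9 used, 7 left overall.
Against Precinct 1: #19 — 1 used; per-precinct cap 6 leaves 5.
Binding limit: min(7, 5) = 5.

5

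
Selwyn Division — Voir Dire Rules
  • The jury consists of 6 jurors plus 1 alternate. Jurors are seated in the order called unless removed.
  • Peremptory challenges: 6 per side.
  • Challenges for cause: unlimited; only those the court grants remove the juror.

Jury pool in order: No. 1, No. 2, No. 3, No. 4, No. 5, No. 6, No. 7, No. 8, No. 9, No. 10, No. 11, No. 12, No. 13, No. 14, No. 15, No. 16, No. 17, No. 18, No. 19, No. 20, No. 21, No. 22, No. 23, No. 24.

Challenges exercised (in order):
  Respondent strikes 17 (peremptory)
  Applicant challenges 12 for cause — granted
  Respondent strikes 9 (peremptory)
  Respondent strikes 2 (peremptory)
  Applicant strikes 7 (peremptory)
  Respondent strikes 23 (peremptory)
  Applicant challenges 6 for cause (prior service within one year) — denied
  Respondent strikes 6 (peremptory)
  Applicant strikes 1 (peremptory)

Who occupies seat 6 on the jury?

11

Removed: #1, #2, #6, #7, #9, #12, #17, #23.
Filling seats in venire order through position 6: #3, #4, #5, #8, #10, #11.
So seat 6 is #11.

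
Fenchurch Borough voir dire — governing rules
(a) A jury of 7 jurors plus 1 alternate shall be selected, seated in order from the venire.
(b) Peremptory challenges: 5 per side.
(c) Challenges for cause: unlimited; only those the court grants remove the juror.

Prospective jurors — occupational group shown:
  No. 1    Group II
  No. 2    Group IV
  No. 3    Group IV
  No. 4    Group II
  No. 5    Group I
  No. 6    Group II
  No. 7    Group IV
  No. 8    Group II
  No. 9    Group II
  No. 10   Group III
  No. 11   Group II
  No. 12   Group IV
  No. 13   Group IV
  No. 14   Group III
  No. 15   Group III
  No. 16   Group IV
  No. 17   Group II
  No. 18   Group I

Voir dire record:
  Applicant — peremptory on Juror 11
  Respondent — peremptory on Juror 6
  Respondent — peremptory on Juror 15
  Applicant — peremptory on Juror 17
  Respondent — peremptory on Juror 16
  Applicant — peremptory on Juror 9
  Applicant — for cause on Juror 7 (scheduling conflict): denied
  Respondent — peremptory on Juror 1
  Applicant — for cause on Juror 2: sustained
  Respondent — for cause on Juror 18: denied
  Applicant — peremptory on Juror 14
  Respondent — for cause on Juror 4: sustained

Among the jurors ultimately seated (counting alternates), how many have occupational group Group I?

Removed: #1, #2, #4, #6, #9, #11, #14, #15, #16, #17.
Seated (8 incl. alternates): #3, #5, #7, #8, #10, #12, #13, #18.
Of those, in Group I: #5, #18 → 2.

2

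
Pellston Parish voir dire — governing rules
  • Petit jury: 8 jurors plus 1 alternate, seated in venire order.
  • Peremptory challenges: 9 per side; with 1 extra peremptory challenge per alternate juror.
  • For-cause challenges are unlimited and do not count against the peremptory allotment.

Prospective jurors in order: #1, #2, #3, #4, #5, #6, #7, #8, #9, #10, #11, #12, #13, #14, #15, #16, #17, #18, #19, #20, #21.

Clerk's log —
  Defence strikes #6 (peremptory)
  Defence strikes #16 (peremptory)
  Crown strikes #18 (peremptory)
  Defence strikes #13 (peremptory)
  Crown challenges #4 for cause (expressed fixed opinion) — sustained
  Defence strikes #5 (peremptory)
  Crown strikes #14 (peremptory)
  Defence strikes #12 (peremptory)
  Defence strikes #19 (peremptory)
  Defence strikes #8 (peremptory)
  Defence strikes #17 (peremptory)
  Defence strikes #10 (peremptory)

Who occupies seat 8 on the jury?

Removed: #4, #5, #6, #8, #10, #12, #13, #14, #16, #17, #18, #19.
Filling seats in venire order through position 8: #1, #2, #3, #7, #9, #11, #15, #20.
So seat 8 is #20.

20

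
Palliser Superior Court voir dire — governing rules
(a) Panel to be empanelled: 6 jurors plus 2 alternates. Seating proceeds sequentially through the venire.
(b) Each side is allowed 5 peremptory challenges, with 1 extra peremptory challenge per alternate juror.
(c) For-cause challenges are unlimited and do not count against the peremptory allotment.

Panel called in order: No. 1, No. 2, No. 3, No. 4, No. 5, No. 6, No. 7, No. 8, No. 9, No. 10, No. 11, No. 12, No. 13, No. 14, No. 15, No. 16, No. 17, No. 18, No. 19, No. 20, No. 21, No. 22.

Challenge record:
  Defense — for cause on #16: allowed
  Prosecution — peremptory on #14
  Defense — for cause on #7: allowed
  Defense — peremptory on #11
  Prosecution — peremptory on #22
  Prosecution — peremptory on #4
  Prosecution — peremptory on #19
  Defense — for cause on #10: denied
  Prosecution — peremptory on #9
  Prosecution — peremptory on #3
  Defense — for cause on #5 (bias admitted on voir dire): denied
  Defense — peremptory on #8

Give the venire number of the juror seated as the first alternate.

Removed: #3, #4, #7, #8, #9, #11, #14, #16, #19, #22. (#5, #10 stay — for-cause denied.)
Seating in order: seats 1–6 → #1, #2, #5, #6, #10, #12; alternates → #13, #15.
So alternate 1 is #13.

13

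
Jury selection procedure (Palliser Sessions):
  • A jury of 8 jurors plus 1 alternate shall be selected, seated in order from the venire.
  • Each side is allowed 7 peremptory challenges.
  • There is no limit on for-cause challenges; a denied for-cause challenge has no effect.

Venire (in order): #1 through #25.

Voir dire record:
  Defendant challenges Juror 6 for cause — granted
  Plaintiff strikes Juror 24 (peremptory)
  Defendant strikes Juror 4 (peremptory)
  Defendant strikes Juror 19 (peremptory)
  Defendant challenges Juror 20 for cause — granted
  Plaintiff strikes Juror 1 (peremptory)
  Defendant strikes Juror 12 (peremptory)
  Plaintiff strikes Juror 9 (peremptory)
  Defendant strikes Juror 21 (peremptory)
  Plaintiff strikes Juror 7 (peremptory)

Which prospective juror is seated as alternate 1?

15

Removed: #1, #4, #6, #7, #9, #12, #19, #20, #21, #24.
Seating in order: seats 1–8 → #2, #3, #5, #8, #10, #11, #13, #14; alternates → #15.
So alternate 1 is #15.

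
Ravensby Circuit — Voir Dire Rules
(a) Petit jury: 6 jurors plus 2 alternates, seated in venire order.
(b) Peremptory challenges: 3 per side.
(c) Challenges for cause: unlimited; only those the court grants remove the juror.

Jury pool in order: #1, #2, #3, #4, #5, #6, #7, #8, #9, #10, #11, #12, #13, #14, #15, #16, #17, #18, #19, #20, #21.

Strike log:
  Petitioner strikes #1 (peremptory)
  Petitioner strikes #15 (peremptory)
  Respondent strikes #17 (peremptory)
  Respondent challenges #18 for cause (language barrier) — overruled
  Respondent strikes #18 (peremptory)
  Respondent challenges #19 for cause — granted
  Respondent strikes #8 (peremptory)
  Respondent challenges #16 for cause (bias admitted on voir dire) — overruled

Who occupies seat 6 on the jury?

7

Removed: #1, #8, #15, #17, #18, #19. (#16 stays — for-cause denied.)
Seating in order: seats 1–6 → #2, #3, #4, #5, #6, #7; alternates → #9, #10.
So seat 6 is #7.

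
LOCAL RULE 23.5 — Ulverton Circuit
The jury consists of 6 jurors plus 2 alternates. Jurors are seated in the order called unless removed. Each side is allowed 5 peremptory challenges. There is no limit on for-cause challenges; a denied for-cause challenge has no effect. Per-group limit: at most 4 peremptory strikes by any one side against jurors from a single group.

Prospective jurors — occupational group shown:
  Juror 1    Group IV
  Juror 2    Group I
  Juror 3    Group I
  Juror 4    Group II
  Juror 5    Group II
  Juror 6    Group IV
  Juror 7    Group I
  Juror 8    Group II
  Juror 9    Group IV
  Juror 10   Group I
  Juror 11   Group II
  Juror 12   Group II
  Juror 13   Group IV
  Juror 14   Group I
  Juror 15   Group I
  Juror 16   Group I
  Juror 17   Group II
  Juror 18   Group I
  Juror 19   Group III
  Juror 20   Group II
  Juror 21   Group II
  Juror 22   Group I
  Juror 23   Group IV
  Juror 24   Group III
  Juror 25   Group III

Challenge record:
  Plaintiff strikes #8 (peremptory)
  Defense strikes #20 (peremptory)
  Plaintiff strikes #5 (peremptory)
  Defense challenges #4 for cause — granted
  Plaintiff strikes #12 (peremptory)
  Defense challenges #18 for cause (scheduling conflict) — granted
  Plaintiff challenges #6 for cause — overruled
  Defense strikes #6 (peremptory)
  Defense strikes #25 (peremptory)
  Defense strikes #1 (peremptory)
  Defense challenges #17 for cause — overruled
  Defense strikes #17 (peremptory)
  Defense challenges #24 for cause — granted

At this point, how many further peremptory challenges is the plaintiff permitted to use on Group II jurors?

Plaintiff peremptories so far: #8, #5, #12 — 3 of 5 used, 2 left overall.
Against Group II: #8, #5, #12 — 3 used; per-group cap 4 leaves 1.
Binding limit: min(2, 1) = 1.

1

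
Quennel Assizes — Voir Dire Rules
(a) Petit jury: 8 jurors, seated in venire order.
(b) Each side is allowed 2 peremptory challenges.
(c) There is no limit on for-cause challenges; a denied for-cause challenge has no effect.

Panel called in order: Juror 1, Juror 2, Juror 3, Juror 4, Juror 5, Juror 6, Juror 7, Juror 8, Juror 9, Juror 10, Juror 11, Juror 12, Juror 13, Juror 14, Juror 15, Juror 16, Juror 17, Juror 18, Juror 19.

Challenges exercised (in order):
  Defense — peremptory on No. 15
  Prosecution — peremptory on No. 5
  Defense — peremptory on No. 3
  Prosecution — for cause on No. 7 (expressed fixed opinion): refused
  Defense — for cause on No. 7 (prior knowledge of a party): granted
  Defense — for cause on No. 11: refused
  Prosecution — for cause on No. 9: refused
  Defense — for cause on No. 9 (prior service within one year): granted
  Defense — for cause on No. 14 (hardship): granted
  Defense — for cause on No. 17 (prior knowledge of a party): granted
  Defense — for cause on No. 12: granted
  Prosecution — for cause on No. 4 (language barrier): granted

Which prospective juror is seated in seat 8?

Removed: #3, #4, #5, #7, #9, #12, #14, #15, #17. (#11 stays — for-cause denied.)
Seating in order: seats 1–8 → #1, #2, #6, #8, #10, #11, #13, #16.
So seat 8 is #16.

16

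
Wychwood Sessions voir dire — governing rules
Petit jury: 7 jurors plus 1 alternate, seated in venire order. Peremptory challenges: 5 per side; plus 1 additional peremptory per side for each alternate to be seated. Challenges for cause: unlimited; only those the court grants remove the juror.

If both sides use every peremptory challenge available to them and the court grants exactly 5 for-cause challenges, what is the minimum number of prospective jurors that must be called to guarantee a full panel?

Seats to fill: 7 + 1 alternates = 8.
Peremptories: 5 + 1×1 = 6 per side × 2 sides = 12.
For-cause removals: 5.
Minimum venire: 8 + 12 + 5 = 25.

25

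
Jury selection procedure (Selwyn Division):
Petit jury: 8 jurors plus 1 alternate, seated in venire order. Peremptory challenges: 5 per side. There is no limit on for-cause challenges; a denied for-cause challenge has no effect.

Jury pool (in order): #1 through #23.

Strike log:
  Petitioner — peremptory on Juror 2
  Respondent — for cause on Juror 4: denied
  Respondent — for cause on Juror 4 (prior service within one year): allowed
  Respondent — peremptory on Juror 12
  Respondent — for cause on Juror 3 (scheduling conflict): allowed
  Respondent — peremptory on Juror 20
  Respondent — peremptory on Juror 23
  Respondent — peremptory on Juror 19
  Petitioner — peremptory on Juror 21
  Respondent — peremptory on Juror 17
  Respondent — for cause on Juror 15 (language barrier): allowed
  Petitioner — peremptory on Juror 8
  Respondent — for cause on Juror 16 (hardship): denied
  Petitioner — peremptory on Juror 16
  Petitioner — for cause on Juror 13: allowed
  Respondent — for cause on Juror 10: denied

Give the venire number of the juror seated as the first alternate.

18

Removed: #2, #3, #4, #8, #12, #13, #15, #16, #17, #19, #20, #21, #23. (#10 stays — for-cause denied.)
Filling seats in venire order through position 9: #1, #5, #6, #7, #9, #10, #11, #14, #18.
So alternate 1 is #18.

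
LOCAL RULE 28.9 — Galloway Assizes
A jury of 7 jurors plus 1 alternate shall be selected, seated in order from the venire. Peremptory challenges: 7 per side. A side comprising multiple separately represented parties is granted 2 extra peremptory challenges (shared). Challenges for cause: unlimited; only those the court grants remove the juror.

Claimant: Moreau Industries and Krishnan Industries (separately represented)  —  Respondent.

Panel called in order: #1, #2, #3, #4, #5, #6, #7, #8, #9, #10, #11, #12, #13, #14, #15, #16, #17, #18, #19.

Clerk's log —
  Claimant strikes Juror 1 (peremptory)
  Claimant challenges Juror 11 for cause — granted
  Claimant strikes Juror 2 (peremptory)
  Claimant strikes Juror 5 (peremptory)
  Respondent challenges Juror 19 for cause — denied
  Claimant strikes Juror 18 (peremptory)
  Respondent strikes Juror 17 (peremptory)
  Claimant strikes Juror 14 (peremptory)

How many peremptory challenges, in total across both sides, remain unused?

10

Claimant allotment: 7 base + 2 multi-party = 9. Respondent allotment: 7.
Claimant peremptories used: #1, #2, #5, #18, #14 — 5 (the for-cause on #11 doesn't count).
Respondent peremptories used: #17 — 1 (the for-cause on #19 doesn't count).
Remaining: (9 − 5) + (7 − 1) = 10.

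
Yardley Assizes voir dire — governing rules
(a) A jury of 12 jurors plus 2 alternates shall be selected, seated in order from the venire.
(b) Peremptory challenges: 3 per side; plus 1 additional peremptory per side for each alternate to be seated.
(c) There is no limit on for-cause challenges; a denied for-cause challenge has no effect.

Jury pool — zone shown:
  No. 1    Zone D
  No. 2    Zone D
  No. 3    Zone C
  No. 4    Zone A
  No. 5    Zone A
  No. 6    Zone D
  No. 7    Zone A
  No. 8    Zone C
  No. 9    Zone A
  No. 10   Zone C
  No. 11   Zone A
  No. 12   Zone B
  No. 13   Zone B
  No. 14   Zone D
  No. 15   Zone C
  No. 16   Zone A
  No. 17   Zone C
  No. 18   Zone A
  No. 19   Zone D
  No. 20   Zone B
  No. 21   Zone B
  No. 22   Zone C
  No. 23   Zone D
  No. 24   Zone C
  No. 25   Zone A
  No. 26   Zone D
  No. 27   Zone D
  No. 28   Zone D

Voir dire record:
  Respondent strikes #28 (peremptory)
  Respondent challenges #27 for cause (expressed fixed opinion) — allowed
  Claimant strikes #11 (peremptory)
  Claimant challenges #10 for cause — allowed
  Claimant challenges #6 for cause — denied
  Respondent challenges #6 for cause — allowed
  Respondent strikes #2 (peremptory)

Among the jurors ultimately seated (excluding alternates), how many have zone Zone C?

Removed: #2, #6, #10, #11, #27, #28.
Seated jurors 1–12: #1, #3, #4, #5, #7, #8, #9, #12, #13, #14, #15, #16 (alternates #17, #18 not counted).
Of those, in Zone C: #3, #8, #15 → 3.

3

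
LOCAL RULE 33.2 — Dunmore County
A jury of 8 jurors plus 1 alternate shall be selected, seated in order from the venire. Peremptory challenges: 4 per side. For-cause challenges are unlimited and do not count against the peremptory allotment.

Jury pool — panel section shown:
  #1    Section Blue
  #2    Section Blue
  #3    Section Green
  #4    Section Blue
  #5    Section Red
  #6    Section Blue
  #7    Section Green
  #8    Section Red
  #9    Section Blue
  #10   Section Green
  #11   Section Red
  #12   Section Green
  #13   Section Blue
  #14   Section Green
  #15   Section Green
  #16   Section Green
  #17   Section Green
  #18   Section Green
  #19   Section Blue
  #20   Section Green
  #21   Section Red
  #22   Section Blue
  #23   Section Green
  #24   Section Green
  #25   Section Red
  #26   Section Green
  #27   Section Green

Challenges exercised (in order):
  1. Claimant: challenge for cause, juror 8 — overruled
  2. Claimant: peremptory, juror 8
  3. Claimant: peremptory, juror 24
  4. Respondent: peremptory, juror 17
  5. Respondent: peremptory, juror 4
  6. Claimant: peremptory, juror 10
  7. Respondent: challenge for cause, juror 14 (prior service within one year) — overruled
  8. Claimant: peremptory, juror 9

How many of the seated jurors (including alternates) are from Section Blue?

4

Removed: #4, #8, #9, #10, #17, #24.
Seated (9 incl. alternates): #1, #2, #3, #5, #6, #7, #11, #12, #13.
Of those, in Section Blue: #1, #2, #6, #13 → 4.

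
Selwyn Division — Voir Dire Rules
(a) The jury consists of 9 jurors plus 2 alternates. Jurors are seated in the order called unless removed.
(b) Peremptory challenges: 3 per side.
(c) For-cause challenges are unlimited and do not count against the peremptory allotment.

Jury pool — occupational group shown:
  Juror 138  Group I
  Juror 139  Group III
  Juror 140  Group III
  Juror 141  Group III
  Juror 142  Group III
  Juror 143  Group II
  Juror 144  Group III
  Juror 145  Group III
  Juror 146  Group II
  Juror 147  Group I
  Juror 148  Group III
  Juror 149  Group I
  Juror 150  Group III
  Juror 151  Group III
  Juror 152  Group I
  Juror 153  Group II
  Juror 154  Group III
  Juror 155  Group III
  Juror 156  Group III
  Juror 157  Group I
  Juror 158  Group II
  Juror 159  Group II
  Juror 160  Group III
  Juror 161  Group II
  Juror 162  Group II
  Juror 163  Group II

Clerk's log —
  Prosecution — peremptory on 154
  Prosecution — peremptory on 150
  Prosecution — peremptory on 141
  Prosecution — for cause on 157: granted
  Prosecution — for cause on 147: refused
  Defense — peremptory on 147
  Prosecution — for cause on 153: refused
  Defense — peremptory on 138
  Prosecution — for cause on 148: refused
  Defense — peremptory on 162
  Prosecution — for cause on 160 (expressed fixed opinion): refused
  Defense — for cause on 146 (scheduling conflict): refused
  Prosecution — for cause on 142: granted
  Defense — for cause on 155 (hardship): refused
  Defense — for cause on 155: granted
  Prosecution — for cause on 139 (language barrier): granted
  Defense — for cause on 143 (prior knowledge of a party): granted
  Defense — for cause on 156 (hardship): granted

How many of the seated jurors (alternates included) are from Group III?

Removed: #138, #139, #141, #142, #143, #147, #150, #154, #155, #156, #157, #162.
Seated (11 incl. alternates): #140, #144, #145, #146, #148, #149, #151, #152, #153, #158, #159.
Of those, in Group III: #140, #144, #145, #148, #151 → 5.

5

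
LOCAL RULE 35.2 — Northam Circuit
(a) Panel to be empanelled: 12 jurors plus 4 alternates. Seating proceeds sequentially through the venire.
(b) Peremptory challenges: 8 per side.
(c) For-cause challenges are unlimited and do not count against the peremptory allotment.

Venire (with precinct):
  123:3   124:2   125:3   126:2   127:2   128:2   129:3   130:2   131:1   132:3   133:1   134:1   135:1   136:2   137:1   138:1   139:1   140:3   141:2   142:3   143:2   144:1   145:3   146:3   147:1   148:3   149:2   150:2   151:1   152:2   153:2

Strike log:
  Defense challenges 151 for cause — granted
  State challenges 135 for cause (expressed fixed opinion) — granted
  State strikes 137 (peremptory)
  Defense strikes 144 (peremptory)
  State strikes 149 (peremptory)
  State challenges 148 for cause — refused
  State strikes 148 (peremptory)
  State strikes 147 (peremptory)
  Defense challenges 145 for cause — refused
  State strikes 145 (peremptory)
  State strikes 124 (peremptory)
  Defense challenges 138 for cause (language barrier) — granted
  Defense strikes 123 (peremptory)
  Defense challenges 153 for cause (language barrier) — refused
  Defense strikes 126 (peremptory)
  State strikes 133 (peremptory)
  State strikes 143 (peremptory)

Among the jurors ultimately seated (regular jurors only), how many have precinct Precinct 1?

Removed: #123, #124, #126, #133, #135, #137, #138, #143, #144, #145, #147, #148, #149, #151.
Seated jurors 1–12: #125, #127, #128, #129, #130, #131, #132, #134, #136, #139, #140, #141 (alternates #142, #146, #150, #152 not counted).
Of those, in Precinct 1: #131, #134, #139 → 3.

3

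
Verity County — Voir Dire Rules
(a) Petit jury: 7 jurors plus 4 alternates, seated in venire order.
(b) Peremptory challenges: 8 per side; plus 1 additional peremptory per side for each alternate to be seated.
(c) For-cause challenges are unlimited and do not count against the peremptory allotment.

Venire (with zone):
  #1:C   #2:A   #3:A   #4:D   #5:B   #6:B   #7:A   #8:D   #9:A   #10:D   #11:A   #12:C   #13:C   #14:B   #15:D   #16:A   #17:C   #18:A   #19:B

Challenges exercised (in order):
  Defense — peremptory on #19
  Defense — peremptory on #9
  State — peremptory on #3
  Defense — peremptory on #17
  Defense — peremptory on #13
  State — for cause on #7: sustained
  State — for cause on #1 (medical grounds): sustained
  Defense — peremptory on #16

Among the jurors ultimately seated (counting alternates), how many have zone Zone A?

3

Removed: #1, #3, #7, #9, #13, #16, #17, #19.
Seated (11 incl. alternates): #2, #4, #5, #6, #8, #10, #11, #12, #14, #15, #18.
Of those, in Zone A: #2, #11, #18 → 3.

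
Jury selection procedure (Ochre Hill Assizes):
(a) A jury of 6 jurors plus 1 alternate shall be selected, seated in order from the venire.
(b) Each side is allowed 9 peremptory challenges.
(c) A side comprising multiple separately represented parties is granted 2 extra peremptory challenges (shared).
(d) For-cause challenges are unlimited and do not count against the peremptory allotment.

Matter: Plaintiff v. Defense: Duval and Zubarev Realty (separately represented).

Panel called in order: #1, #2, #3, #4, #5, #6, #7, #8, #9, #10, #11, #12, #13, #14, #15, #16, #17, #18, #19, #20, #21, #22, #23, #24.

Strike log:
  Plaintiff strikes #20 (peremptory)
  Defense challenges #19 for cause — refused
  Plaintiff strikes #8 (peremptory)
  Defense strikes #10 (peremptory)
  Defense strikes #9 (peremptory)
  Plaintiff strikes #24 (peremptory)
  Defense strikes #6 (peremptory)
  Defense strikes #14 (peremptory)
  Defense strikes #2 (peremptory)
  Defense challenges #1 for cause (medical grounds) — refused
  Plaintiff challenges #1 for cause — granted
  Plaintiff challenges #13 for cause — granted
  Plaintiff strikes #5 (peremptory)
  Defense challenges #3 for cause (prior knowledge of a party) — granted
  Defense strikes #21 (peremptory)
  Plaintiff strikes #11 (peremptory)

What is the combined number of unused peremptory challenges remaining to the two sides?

Plaintiff allotment: 9. Defense allotment: 9 base + 2 multi-party = 11.
Plaintiff peremptories used: #20, #8, #24, #5, #11 — 5 (for-cause on #1, #13 don't count).
Defense peremptories used: #10, #9, #6, #14, #2, #21 — 6 (for-cause on #19, #1, #3 don't count).
Remaining: (9 − 5) + (11 − 6) = 9.

9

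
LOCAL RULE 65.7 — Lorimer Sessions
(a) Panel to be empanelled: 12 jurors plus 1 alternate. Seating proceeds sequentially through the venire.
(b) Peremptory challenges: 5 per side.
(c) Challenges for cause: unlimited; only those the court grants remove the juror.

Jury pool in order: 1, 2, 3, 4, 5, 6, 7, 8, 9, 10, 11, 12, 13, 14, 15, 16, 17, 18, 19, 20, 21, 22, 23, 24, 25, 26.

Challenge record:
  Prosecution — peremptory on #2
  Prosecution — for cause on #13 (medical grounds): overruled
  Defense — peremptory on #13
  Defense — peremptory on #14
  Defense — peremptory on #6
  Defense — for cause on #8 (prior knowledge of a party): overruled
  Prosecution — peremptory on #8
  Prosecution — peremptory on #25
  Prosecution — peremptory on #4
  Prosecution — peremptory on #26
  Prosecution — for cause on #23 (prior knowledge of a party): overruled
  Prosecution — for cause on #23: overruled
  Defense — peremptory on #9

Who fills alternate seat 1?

20

Removed: #2, #4, #6, #8, #9, #13, #14, #25, #26. (#23 stays — for-cause denied.)
Seating in order: seats 1–12 → #1, #3, #5, #7, #10, #11, #12, #15, #16, #17, #18, #19; alternates → #20.
So alternate 1 is #20.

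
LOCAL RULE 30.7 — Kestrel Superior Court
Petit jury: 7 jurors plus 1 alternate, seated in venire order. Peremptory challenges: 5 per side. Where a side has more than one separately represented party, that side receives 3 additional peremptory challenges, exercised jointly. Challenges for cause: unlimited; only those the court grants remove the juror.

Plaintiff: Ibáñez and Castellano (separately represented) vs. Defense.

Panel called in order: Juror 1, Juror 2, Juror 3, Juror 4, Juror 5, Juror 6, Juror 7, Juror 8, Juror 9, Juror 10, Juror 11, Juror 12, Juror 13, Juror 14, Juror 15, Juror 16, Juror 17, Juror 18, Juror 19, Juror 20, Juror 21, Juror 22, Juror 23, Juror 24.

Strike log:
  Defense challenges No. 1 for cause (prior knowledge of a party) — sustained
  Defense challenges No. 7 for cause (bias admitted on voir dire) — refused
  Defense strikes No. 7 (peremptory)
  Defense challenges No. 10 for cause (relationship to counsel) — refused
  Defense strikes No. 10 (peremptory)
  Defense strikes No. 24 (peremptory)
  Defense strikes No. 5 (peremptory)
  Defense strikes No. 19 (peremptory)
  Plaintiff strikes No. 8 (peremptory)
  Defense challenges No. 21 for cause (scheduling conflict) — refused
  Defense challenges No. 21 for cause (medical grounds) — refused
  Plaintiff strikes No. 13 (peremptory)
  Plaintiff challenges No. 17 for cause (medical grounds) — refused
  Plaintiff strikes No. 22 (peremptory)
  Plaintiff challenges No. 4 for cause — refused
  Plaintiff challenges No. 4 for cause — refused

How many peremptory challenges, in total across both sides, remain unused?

5

Plaintiff allotment: 5 base + 3 multi-party = 8. Defense allotment: 5.
Plaintiff peremptories used: #8, #13, #22 — 3 (for-cause on #17, #4, #4 don't count).
Defense peremptories used: #7, #10, #24, #5, #19 — 5 (for-cause on #1, #7, #10, #21, #21 don't count).
Remaining: (8 − 3) + (5 − 5) = 5.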